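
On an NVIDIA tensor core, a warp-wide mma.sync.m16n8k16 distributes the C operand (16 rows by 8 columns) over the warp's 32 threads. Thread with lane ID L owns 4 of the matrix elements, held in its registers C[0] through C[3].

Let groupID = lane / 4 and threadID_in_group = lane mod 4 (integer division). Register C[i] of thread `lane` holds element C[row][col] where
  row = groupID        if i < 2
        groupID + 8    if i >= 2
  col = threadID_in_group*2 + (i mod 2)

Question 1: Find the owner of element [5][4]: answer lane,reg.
r:5=>grp=5,rB=0  c:4=>tig=2,lo=0
L=5*4+2=22  i=0*2+0=0

22,0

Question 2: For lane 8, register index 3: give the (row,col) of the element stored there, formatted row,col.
10,1

lane 8=>8/4=2, 8 mod 4=0
i=3  r:2+8=>10  c:2·0+1=>1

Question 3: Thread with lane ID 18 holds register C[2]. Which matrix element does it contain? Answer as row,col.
12,4

lane 18: g=4 (18/4), t=2 (18%4)
i=2: r=4+8=12, c=2*2+0=4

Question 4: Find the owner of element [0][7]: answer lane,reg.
r: 0->gid=0,r8=0  c: 7->tid=3,i&1=1
L=0*4+3=3  i=0*2+1=1

3,1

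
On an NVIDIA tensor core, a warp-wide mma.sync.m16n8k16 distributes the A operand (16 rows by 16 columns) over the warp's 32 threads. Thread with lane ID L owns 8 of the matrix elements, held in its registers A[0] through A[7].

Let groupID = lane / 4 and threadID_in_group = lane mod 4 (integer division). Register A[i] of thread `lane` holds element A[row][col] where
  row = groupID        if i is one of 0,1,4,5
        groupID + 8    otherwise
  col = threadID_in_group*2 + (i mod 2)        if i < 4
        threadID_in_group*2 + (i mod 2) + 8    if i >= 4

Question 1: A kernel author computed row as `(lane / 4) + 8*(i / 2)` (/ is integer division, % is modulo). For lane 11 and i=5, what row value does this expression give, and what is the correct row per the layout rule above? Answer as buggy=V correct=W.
buggy=18 correct=2

`(lane / 4) + 8*(i / 2)`[11,5]=>18
11: grp=2,tig=3
[5] (2+0,3*2+1+8) = (2,15)
row: 18 vs 2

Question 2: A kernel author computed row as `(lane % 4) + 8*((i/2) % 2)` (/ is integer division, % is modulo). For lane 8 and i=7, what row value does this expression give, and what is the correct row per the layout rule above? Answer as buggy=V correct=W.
`(lane % 4) + 8*((i/2) % 2)`[8,7]→8
8: G=2,T=0
[7] (2+8,0*2+1+8) = (10,9)
row: 8 vs 10

buggy=8 correct=10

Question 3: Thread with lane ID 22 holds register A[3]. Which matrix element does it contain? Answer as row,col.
13,5

L=22⇒gr=22>>2=5, th=22&3=2
[3]⇒row 5+8=13  col 2·2+1+0=5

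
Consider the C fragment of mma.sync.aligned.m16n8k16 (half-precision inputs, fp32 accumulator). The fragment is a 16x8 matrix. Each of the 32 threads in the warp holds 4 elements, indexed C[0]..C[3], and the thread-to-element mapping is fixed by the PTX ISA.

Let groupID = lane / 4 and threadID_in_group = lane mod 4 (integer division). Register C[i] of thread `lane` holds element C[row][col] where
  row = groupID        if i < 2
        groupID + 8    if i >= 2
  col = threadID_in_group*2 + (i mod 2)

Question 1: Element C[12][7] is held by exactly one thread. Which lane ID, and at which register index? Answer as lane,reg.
r: 12->gid=4,r8=1  c: 7->tid=3,i&1=1
L=4*4+3=19  i=1*2+1=3

19,3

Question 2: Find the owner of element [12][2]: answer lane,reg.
17,2

r=12⇒gr=4,Rb=1  c=2⇒th=1,odd=0
L=4*4+1=17  i=1*2+0=2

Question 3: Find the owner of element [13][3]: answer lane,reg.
r=13⇒gr=5,Rb=1  c=3⇒th=1,odd=1
L=5*4+1=21  i=1*2+1=3

21,3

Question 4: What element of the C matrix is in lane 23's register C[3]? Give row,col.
13,7

L=23=>grp=23>>2=5, tig=23&3=3
[3]=>row 5+8=13  col 3·2+1=7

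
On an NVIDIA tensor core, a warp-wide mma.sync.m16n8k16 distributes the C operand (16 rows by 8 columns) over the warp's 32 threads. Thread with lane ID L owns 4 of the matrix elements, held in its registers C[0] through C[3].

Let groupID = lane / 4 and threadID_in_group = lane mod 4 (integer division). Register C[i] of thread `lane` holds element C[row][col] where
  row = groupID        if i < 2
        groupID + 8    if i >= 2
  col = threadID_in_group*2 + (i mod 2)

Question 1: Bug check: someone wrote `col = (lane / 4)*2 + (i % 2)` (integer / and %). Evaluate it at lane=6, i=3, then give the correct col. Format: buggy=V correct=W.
`(lane / 4)*2 + (i % 2)`[6,3]->3
6: g=1,t=2
[3] (1+8,2*2+1) = (9,5)
col: 3 vs 5

buggy=3 correct=5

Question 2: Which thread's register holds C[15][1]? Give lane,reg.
28,3

r:15=>grp=7,rB=1  c:1=>tig=0,lo=1
L=7*4+0=28  i=1*2+1=3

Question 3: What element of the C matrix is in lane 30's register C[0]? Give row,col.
30: G=7,T=2
[0] (7+0,2*2+0) = (7,4)

7,4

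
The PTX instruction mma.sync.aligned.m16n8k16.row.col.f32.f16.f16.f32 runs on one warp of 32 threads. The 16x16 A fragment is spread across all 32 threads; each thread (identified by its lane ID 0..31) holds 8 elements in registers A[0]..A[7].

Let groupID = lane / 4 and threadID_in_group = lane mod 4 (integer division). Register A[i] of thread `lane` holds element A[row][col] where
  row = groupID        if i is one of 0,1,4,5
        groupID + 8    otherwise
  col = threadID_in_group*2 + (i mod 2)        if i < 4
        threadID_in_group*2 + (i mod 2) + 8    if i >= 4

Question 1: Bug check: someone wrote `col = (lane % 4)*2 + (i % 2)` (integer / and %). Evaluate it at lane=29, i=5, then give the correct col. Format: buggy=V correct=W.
buggy=3 correct=11

`(lane % 4)*2 + (i % 2)`[29,5]⇒3
L=29⇒gr=29>>2=7, th=29&3=1
[5]⇒row 7+0=7  col 1·2+1+8=11
col: 3 vs 11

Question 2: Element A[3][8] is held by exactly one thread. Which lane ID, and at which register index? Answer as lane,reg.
12,4

r=3⇒gr=3,Rb=0  c=8⇒Cb=1,th=0,odd=0
L=3*4+0=12  i=1*4+0*2+0=4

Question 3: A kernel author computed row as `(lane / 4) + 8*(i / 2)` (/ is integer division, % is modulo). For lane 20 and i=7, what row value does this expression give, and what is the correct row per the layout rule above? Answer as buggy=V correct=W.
`(lane / 4) + 8*(i / 2)`[20,7]→29
lane 20: G=5 (20/4), T=0 (20%4)
i=7: r=5+8=13, c=0*2+1+8=9
row: 29 vs 13

buggy=29 correct=13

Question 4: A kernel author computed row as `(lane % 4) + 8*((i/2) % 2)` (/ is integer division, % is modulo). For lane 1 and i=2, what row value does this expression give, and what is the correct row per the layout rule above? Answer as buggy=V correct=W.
buggy=9 correct=8

`(lane % 4) + 8*((i/2) % 2)`[1,2]->9
lane 1: gid=0 (1/4), tid=1 (1%4)
i=2: r=0+8=8, c=1*2+0+0=2
row: 9 vs 8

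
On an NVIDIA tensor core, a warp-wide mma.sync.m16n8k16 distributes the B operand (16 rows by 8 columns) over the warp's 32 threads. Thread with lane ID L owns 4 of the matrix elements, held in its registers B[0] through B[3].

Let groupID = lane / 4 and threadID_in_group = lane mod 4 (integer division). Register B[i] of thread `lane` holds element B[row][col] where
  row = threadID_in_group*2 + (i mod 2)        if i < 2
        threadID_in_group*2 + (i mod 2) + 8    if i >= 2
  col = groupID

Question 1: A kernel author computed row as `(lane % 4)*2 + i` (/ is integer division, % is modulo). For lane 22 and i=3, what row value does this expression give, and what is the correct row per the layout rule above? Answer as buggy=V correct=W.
buggy=7 correct=13

`(lane % 4)*2 + i`[22,3]->7
lane 22->22/4=5, 22 mod 4=2
i=3  r:2·2+1+8->13  c:5
row: 7 vs 13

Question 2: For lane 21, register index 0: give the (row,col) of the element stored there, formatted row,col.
21: g=5,t=1
[0] (1*2+0+0,5) = (2,5)

2,5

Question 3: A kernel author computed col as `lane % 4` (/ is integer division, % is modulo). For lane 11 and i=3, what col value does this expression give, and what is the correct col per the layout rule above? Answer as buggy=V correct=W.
buggy=3 correct=2

`lane % 4`[11,3]⇒3
11: gr=2,th=3
[3] (3*2+1+8,2) = (15,2)
col: 3 vs 2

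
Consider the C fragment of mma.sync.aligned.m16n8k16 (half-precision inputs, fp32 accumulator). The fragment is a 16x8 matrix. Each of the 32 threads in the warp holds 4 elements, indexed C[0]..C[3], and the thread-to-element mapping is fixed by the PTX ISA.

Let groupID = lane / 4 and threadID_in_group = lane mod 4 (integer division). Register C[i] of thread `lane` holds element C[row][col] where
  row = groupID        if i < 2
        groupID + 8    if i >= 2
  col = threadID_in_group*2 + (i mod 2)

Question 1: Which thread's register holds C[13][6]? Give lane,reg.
23,2

r=13→G=5,rhi=1  c=6→T=3,p=0
L=5*4+3=23  i=1*2+0=2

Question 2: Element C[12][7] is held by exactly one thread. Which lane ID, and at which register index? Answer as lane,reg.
19,3

r=12⇒gr=4,Rb=1  c=7⇒th=3,odd=1
L=4*4+3=19  i=1*2+1=3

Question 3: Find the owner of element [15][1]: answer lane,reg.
28,3

r=15->g=7,rb=1  c=1->t=0,b0=1
L=7*4+0=28  i=1*2+1=3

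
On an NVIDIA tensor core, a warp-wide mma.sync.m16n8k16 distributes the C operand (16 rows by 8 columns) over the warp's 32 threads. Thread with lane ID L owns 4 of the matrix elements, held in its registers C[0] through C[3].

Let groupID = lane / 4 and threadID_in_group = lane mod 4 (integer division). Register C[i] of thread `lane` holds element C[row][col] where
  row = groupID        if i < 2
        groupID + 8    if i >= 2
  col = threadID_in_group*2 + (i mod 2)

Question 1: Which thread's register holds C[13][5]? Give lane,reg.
22,3

r:13=>grp=5,rB=1  c:5=>tig=2,lo=1
L=5*4+2=22  i=1*2+1=3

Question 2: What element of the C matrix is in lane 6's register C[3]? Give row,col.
6: gr=1,th=2
[3] (1+8,2*2+1) = (9,5)

9,5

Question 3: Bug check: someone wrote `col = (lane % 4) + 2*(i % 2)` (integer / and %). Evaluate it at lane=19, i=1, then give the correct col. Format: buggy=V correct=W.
buggy=5 correct=7

`(lane % 4) + 2*(i % 2)`[19,1]→5
lane 19→19/4=4, 19 mod 4=3
i=1  r:4+0→4  c:2·3+1→7
col: 5 vs 7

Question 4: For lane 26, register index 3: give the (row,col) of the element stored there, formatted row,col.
26: gid=6,tid=2
[3] (6+8,2*2+1) = (14,5)

14,5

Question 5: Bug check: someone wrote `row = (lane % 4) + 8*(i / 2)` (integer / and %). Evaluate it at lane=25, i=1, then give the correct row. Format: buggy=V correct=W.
buggy=1 correct=6

`(lane % 4) + 8*(i / 2)`[25,1]→1
L=25→G=25>>2=6, T=25&3=1
[1]→row 6+0=6  col 1·2+1=3
row: 1 vs 6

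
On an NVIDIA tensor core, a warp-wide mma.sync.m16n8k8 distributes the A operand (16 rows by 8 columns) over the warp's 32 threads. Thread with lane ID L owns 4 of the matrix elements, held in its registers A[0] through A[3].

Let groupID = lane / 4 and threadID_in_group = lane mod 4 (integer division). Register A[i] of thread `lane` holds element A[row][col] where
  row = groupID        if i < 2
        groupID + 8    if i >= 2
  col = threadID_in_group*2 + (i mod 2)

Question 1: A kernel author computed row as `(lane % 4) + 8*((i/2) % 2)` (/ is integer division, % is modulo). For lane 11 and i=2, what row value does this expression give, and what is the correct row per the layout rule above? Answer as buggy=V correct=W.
`(lane % 4) + 8*((i/2) % 2)`[11,2]⇒11
lane 11⇒11/4=2, 11 mod 4=3
i=2  r:2+8⇒10  c:2·3+0⇒6
row: 11 vs 10

buggy=11 correct=10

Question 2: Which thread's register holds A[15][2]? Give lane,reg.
r=15⇒gr=7,Rb=1  c=2⇒th=1,odd=0
L=7*4+1=29  i=1*2+0=2

29,2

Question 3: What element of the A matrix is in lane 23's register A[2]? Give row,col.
13,6

L=23⇒gr=23>>2=5, th=23&3=3
[2]⇒row 5+8=13  col 3·2+0=6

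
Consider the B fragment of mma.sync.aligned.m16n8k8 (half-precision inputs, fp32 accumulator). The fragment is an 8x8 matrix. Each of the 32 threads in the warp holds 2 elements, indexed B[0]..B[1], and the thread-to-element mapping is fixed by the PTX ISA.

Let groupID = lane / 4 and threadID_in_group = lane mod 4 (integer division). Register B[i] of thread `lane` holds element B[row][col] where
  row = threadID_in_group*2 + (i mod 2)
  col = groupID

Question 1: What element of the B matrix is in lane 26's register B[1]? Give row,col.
lane 26->26/4=6, 26 mod 4=2
i=1  r:2·2+1->5  c:6

5,6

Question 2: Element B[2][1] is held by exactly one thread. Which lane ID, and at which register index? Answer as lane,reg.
c=1→G=1  r=2→T=1,p=0
L=1*4+1=5  i=0=0

5,0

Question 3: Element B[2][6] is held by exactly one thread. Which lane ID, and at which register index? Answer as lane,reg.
25,0

c=6→G=6  r=2→T=1,p=0
L=6*4+1=25  i=0=0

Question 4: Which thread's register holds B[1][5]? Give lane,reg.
20,1

c=5⇒gr=5  r=1⇒th=0,odd=1
L=5*4+0=20  i=1=1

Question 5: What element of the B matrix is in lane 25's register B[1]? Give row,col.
lane 25: G=6 (25/4), T=1 (25%4)
i=1: r=1*2+1=3, c=G=6

3,6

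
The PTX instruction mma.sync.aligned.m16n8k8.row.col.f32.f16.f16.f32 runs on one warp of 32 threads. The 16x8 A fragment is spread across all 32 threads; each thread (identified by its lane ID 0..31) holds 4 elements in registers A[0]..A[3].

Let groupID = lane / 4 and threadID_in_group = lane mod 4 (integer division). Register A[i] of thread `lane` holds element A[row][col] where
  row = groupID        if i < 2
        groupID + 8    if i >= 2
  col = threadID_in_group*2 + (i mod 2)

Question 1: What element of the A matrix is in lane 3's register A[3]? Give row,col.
8,7

3: g=0,t=3
[3] (0+8,3*2+1) = (8,7)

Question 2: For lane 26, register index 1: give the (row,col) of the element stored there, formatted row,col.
6,5

26: G=6,T=2
[1] (6+0,2*2+1) = (6,5)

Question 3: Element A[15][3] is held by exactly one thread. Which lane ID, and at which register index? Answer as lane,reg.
r: 15->gid=7,r8=1  c: 3->tid=1,i&1=1
L=7*4+1=29  i=1*2+1=3

29,3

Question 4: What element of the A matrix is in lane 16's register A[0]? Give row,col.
4,0

lane 16: gid=4 (16/4), tid=0 (16%4)
i=0: r=4+0=4, c=0*2+0=0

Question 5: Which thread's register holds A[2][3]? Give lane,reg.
9,1

r:2=>grp=2,rB=0  c:3=>tig=1,lo=1
L=2*4+1=9  i=0*2+1=1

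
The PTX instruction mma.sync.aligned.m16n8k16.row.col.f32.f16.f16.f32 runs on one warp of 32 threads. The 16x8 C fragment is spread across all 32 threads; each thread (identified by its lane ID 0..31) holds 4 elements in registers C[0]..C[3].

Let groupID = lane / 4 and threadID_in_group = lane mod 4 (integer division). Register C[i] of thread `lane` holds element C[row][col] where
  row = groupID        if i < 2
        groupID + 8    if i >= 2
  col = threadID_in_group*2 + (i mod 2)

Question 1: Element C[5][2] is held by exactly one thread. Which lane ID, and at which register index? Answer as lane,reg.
r=5⇒gr=5,Rb=0  c=2⇒th=1,odd=0
L=5*4+1=21  i=0*2+0=0

21,0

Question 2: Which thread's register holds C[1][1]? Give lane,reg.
r=1⇒gr=1,Rb=0  c=1⇒th=0,odd=1
L=1*4+0=4  i=0*2+1=1

4,1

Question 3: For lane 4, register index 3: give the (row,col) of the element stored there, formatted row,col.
lane 4: g=1 (4/4), t=0 (4%4)
i=3: r=1+8=9, c=0*2+1=1

9,1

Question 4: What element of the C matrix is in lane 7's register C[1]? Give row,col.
1,7

lane 7⇒7/4=1, 7 mod 4=3
i=1  r:1+0⇒1  c:2·3+1⇒7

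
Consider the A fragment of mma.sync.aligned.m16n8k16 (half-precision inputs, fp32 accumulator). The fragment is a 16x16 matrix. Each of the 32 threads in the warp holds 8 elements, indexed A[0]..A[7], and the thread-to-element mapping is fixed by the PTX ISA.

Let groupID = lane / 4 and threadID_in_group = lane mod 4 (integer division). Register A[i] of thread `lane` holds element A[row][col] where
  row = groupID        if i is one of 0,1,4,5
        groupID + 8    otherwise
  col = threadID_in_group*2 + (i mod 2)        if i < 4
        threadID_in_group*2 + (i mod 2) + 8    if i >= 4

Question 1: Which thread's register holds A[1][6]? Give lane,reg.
r: 1->gid=1,r8=0  c: 6->c8=0,tid=3,i&1=0
L=1*4+3=7  i=0*4+0*2+0=0

7,0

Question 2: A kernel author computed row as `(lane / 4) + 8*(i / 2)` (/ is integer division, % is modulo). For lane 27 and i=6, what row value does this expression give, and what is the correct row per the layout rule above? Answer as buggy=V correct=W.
buggy=30 correct=14

`(lane / 4) + 8*(i / 2)`[27,6]⇒30
lane 27: gr=6 (27/4), th=3 (27%4)
i=6: r=6+8=14, c=3*2+0+8=14
row: 30 vs 14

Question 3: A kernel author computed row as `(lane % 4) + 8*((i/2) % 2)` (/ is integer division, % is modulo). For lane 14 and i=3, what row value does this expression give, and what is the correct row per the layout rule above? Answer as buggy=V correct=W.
buggy=10 correct=11

`(lane % 4) + 8*((i/2) % 2)`[14,3]->10
lane 14: gid=3 (14/4), tid=2 (14%4)
i=3: r=3+8=11, c=2*2+1+0=5
row: 10 vs 11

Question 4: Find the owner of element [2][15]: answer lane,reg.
r=2->g=2,rb=0  c=15->cb=1,t=3,b0=1
L=2*4+3=11  i=1*4+0*2+1=5

11,5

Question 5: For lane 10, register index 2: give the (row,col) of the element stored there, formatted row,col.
10,4

lane 10: gr=2 (10/4), th=2 (10%4)
i=2: r=2+8=10, c=2*2+0+0=4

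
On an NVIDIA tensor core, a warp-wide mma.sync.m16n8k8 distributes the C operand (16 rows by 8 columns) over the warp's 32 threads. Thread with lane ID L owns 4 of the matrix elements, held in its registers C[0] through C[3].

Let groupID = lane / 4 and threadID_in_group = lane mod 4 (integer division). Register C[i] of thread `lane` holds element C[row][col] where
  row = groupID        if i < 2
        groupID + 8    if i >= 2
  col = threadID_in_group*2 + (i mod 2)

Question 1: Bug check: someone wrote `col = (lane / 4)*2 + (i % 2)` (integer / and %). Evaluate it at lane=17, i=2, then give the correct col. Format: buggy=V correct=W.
buggy=8 correct=2

`(lane / 4)*2 + (i % 2)`[17,2]⇒8
lane 17: gr=4 (17/4), th=1 (17%4)
i=2: r=4+8=12, c=1*2+0=2
col: 8 vs 2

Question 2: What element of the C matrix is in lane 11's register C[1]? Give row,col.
lane 11→11/4=2, 11 mod 4=3
i=1  r:2+0→2  c:2·3+1→7

2,7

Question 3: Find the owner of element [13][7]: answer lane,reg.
r=13→G=5,rhi=1  c=7→T=3,p=1
L=5*4+3=23  i=1*2+1=3

23,3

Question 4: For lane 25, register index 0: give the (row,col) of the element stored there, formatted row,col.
6,2

L=25->g=25>>2=6, t=25&3=1
[0]->row 6+0=6  col 1·2+0=2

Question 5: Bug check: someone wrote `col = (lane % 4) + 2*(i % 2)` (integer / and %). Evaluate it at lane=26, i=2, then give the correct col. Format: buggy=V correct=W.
buggy=2 correct=4

`(lane % 4) + 2*(i % 2)`[26,2]->2
26: g=6,t=2
[2] (6+8,2*2+0) = (14,4)
col: 2 vs 4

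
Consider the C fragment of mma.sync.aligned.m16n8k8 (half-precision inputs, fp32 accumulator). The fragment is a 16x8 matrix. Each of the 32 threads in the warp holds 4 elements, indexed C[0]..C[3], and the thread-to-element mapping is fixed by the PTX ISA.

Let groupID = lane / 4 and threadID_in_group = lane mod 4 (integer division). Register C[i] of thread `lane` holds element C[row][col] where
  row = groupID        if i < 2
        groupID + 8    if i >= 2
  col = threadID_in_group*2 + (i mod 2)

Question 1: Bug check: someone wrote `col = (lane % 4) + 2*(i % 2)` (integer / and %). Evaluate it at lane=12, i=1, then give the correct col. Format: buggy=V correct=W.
buggy=2 correct=1

`(lane % 4) + 2*(i % 2)`[12,1]->2
lane 12: gid=3 (12/4), tid=0 (12%4)
i=1: r=3+0=3, c=0*2+1=1
col: 2 vs 1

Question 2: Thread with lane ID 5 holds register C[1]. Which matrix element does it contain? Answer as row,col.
1,3

5: grp=1,tig=1
[1] (1+0,1*2+1) = (1,3)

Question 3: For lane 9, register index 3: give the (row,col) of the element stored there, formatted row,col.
10,3

L=9⇒gr=9>>2=2, th=9&3=1
[3]⇒row 2+8=10  col 1·2+1=3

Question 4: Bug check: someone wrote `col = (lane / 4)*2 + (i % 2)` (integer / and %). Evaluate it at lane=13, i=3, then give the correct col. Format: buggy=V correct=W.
buggy=7 correct=3

`(lane / 4)*2 + (i % 2)`[13,3]=>7
13: grp=3,tig=1
[3] (3+8,1*2+1) = (11,3)
col: 7 vs 3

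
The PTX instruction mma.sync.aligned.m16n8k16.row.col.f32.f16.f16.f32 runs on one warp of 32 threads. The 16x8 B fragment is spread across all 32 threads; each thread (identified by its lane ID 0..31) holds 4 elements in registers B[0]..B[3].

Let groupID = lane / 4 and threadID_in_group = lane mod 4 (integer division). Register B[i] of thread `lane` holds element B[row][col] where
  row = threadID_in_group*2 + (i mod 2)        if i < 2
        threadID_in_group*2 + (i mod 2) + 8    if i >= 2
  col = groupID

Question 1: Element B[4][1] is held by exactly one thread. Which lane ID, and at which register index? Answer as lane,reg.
6,0

c=1⇒gr=1  r=4⇒Rb=0,th=2,odd=0
L=1*4+2=6  i=0*2+0=0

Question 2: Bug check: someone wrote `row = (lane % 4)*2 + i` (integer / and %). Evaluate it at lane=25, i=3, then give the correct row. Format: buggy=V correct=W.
`(lane % 4)*2 + i`[25,3]⇒5
L=25⇒gr=25>>2=6, th=25&3=1
[3]⇒row 1·2+1+8=11  col gr=6
row: 5 vs 11

buggy=5 correct=11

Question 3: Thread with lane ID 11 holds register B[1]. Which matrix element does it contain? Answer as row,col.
7,2

lane 11: gid=2 (11/4), tid=3 (11%4)
i=1: r=3*2+1+0=7, c=gid=2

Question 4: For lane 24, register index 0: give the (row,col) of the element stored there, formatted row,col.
0,6

24: gr=6,th=0
[0] (0*2+0+0,6) = (0,6)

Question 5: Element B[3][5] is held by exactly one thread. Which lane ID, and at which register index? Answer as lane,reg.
21,1

c=5→G=5  r=3→rhi=0,T=1,p=1
L=5*4+1=21  i=0*2+1=1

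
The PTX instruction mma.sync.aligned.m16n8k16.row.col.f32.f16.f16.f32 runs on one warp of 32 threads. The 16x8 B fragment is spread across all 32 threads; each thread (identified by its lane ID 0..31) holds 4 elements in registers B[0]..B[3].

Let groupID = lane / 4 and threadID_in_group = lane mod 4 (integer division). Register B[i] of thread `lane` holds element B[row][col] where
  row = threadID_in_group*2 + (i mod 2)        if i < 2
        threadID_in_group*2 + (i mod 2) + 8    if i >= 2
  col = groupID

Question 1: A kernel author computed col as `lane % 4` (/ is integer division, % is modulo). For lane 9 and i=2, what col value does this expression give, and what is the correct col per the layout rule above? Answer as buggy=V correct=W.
buggy=1 correct=2

`lane % 4`[9,2]→1
lane 9: G=2 (9/4), T=1 (9%4)
i=2: r=1*2+0+8=10, c=G=2
col: 1 vs 2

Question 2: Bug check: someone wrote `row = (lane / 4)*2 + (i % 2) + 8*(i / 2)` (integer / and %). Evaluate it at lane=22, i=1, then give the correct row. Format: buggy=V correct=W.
buggy=11 correct=5

`(lane / 4)*2 + (i % 2) + 8*(i / 2)`[22,1]->11
L=22->gid=22>>2=5, tid=22&3=2
[1]->row 2·2+1+0=5  col gid=5
row: 11 vs 5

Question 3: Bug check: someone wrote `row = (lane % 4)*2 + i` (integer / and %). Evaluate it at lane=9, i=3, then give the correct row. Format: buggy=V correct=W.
buggy=5 correct=11

`(lane % 4)*2 + i`[9,3]->5
lane 9->9/4=2, 9 mod 4=1
i=3  r:2·1+1+8->11  c:2
row: 5 vs 11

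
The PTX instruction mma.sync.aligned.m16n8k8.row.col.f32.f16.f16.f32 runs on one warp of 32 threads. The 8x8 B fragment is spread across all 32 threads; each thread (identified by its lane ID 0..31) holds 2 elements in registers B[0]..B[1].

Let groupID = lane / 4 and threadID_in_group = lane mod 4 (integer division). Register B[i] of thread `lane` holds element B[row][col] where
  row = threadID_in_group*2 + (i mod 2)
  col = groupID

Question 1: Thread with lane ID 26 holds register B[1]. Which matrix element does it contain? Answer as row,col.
lane 26: G=6 (26/4), T=2 (26%4)
i=1: r=2*2+1=5, c=G=6

5,6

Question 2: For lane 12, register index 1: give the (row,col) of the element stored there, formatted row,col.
12: G=3,T=0
[1] (0*2+1,3) = (1,3)

1,3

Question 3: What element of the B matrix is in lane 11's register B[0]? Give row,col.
6,2

L=11→G=11>>2=2, T=11&3=3
[0]→row 3·2+0=6  col G=2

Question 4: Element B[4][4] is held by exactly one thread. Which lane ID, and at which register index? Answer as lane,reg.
c:4=>grp=4  r:4=>tig=2,lo=0
L=4*4+2=18  i=0=0

18,0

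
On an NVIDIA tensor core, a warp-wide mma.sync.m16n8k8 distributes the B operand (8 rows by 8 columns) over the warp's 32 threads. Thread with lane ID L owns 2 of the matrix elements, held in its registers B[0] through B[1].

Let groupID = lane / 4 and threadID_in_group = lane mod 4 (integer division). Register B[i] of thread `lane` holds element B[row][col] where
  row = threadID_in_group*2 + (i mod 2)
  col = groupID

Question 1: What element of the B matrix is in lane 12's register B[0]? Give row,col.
0,3

12: G=3,T=0
[0] (0*2+0,3) = (0,3)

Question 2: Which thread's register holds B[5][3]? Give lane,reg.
14,1

c=3⇒gr=3  r=5⇒th=2,odd=1
L=3*4+2=14  i=1=1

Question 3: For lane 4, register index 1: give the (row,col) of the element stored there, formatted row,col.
lane 4: g=1 (4/4), t=0 (4%4)
i=1: r=0*2+1=1, c=g=1

1,1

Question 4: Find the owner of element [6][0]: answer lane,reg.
c=0→G=0  r=6→T=3,p=0
L=0*4+3=3  i=0=0

3,0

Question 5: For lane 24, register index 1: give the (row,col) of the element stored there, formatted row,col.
1,6

L=24→G=24>>2=6, T=24&3=0
[1]→row 0·2+1=1  col G=6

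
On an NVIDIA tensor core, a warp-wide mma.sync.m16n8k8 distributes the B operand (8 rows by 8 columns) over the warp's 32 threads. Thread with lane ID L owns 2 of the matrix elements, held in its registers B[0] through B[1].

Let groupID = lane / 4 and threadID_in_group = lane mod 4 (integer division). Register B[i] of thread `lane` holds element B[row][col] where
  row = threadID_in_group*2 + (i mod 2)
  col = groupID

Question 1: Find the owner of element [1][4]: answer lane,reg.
16,1

c: 4->gid=4  r: 1->tid=0,i&1=1
L=4*4+0=16  i=1=1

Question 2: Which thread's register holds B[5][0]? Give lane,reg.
2,1

c=0->g=0  r=5->t=2,b0=1
L=0*4+2=2  i=1=1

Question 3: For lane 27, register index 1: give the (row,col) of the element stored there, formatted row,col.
lane 27=>27/4=6, 27 mod 4=3
i=1  r:2·3+1=>7  c:6

7,6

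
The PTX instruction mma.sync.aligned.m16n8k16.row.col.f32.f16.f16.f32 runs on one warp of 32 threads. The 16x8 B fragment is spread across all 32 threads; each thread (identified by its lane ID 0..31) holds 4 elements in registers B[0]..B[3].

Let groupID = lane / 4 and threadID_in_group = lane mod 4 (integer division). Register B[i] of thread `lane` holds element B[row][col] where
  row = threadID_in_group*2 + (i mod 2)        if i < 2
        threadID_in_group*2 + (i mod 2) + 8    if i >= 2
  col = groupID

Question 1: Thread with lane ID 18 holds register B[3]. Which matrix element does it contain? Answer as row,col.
L=18=>grp=18>>2=4, tig=18&3=2
[3]=>row 2·2+1+8=13  col grp=4

13,4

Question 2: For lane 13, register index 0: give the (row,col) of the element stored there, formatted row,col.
13: gid=3,tid=1
[0] (1*2+0+0,3) = (2,3)

2,3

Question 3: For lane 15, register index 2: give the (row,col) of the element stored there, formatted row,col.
14,3

15: g=3,t=3
[2] (3*2+0+8,3) = (14,3)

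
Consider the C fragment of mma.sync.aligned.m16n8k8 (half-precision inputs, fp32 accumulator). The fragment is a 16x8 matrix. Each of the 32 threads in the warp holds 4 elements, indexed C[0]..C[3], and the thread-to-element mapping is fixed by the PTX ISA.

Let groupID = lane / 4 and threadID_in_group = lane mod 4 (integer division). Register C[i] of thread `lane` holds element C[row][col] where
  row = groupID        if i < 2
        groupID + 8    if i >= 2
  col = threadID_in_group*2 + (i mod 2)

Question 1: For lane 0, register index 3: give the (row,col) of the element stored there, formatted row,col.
L=0=>grp=0>>2=0, tig=0&3=0
[3]=>row 0+8=8  col 0·2+1=1

8,1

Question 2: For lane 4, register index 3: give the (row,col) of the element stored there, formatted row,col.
9,1

lane 4->4/4=1, 4 mod 4=0
i=3  r:1+8->9  c:2·0+1->1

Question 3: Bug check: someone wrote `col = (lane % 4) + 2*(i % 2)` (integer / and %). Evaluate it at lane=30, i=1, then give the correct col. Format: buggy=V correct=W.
`(lane % 4) + 2*(i % 2)`[30,1]=>4
L=30=>grp=30>>2=7, tig=30&3=2
[1]=>row 7+0=7  col 2·2+1=5
col: 4 vs 5

buggy=4 correct=5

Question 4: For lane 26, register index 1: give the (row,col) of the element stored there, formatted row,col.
6,5

26: grp=6,tig=2
[1] (6+0,2*2+1) = (6,5)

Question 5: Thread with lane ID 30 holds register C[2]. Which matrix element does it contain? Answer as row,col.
15,4

lane 30: gr=7 (30/4), th=2 (30%4)
i=2: r=7+8=15, c=2*2+0=4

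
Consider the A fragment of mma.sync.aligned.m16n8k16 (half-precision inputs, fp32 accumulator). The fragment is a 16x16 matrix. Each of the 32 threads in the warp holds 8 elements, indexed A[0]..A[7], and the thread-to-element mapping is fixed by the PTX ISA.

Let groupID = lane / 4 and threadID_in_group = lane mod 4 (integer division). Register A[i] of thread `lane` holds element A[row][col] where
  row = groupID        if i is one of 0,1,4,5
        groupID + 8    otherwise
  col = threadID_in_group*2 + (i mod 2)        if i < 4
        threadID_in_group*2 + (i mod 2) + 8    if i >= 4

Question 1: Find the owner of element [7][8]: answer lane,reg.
28,4

r: 7->gid=7,r8=0  c: 8->c8=1,tid=0,i&1=0
L=7*4+0=28  i=1*4+0*2+0=4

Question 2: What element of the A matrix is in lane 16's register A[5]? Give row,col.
16: gr=4,th=0
[5] (4+0,0*2+1+8) = (4,9)

4,9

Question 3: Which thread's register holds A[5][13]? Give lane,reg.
r=5->g=5,rb=0  c=13->cb=1,t=2,b0=1
L=5*4+2=22  i=1*4+0*2+1=5

22,5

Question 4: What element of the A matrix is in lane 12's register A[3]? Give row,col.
12: grp=3,tig=0
[3] (3+8,0*2+1+0) = (11,1)

11,1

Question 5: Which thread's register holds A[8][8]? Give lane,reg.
r:8=>grp=0,rB=1  c:8=>cB=1,tig=0,lo=0
L=0*4+0=0  i=1*4+1*2+0=6

0,6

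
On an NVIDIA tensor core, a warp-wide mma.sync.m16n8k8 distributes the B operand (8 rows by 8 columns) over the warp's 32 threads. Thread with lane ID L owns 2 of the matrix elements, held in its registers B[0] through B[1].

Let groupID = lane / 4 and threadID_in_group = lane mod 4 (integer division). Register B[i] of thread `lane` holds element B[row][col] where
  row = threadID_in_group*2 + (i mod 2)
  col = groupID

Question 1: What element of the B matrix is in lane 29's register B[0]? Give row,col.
2,7

L=29=>grp=29>>2=7, tig=29&3=1
[0]=>row 1·2+0=2  col grp=7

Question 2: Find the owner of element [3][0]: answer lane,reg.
1,1

c:0=>grp=0  r:3=>tig=1,lo=1
L=0*4+1=1  i=1=1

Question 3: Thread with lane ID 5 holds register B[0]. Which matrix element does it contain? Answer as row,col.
2,1

L=5→G=5>>2=1, T=5&3=1
[0]→row 1·2+0=2  col G=1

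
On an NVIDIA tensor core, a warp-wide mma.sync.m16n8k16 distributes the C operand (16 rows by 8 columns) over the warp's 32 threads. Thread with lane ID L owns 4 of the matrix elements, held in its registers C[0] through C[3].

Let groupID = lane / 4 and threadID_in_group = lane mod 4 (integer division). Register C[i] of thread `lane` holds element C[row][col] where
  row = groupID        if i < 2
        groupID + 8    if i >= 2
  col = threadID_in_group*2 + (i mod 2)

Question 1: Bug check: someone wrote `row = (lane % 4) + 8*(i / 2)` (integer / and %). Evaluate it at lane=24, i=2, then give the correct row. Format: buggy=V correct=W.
`(lane % 4) + 8*(i / 2)`[24,2]=>8
L=24=>grp=24>>2=6, tig=24&3=0
[2]=>row 6+8=14  col 0·2+0=0
row: 8 vs 14

buggy=8 correct=14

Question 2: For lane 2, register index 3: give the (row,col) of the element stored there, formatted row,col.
8,5

2: grp=0,tig=2
[3] (0+8,2*2+1) = (8,5)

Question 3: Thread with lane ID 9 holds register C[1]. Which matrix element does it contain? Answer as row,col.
2,3

lane 9: G=2 (9/4), T=1 (9%4)
i=1: r=2+0=2, c=1*2+1=3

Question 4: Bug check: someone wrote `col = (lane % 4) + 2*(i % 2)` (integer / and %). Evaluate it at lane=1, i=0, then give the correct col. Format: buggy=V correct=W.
buggy=1 correct=2

`(lane % 4) + 2*(i % 2)`[1,0]⇒1
lane 1⇒1/4=0, 1 mod 4=1
i=0  r:0+0⇒0  c:2·1+0⇒2
col: 1 vs 2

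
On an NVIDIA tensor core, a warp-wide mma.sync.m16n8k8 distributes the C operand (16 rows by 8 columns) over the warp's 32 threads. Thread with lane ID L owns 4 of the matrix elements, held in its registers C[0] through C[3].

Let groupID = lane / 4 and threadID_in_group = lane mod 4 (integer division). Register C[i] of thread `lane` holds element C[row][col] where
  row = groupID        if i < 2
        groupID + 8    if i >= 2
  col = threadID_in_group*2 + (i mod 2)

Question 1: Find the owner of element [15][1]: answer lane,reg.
28,3

r=15->g=7,rb=1  c=1->t=0,b0=1
L=7*4+0=28  i=1*2+1=3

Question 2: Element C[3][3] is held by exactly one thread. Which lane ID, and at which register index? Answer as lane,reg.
13,1

r: 3->gid=3,r8=0  c: 3->tid=1,i&1=1
L=3*4+1=13  i=0*2+1=1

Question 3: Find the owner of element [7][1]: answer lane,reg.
28,1

r=7->g=7,rb=0  c=1->t=0,b0=1
L=7*4+0=28  i=0*2+1=1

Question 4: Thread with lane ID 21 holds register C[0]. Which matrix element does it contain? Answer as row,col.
21: G=5,T=1
[0] (5+0,1*2+0) = (5,2)

5,2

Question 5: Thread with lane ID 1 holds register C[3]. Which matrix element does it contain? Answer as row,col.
lane 1=>1/4=0, 1 mod 4=1
i=3  r:0+8=>8  c:2·1+1=>3

8,3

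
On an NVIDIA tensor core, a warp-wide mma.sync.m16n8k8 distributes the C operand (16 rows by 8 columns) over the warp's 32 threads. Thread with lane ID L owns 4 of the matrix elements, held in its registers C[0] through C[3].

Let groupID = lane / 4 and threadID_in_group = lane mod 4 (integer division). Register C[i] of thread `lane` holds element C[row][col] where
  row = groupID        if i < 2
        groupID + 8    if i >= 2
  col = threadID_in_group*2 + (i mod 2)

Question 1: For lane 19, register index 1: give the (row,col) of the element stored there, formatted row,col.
lane 19: grp=4 (19/4), tig=3 (19%4)
i=1: r=4+0=4, c=3*2+1=7

4,7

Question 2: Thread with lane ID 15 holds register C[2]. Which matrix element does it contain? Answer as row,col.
11,6

lane 15→15/4=3, 15 mod 4=3
i=2  r:3+8→11  c:2·3+0→6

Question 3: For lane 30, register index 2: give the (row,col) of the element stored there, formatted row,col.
15,4

30: grp=7,tig=2
[2] (7+8,2*2+0) = (15,4)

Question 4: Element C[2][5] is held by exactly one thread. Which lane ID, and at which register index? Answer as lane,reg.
10,1

r=2->g=2,rb=0  c=5->t=2,b0=1
L=2*4+2=10  i=0*2+1=1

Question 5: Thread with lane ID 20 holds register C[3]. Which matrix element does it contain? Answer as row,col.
13,1

lane 20: grp=5 (20/4), tig=0 (20%4)
i=3: r=5+8=13, c=0*2+1=1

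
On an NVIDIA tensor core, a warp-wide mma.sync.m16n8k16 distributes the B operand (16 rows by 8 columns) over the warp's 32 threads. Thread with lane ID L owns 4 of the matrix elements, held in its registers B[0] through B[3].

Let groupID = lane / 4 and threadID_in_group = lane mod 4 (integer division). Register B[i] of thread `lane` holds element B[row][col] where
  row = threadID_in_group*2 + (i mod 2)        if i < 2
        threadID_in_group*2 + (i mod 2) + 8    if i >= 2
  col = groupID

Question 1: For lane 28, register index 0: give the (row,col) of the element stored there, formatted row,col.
L=28⇒gr=28>>2=7, th=28&3=0
[0]⇒row 0·2+0+0=0  col gr=7

0,7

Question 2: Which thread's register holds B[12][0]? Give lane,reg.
c:0=>grp=0  r:12=>rB=1,tig=2,lo=0
L=0*4+2=2  i=1*2+0=2

2,2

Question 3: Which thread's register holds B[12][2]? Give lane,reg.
10,2

c=2->g=2  r=12->rb=1,t=2,b0=0
L=2*4+2=10  i=1*2+0=2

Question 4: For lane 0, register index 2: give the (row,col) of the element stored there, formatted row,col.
L=0⇒gr=0>>2=0, th=0&3=0
[2]⇒row 0·2+0+8=8  col gr=0

8,0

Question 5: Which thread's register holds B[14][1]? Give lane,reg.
c=1->g=1  r=14->rb=1,t=3,b0=0
L=1*4+3=7  i=1*2+0=2

7,2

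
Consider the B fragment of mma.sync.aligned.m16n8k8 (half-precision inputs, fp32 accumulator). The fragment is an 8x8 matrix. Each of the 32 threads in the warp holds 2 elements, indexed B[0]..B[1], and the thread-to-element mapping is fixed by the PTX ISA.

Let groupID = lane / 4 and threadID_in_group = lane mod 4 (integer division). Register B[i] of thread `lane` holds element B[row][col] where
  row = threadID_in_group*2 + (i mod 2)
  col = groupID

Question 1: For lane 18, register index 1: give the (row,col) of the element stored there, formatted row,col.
lane 18: gid=4 (18/4), tid=2 (18%4)
i=1: r=2*2+1=5, c=gid=4

5,4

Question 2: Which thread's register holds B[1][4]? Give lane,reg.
c=4->g=4  r=1->t=0,b0=1
L=4*4+0=16  i=1=1

16,1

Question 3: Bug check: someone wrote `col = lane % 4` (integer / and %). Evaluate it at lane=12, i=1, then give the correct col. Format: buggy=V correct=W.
buggy=0 correct=3

`lane % 4`[12,1]->0
12: g=3,t=0
[1] (0*2+1,3) = (1,3)
col: 0 vs 3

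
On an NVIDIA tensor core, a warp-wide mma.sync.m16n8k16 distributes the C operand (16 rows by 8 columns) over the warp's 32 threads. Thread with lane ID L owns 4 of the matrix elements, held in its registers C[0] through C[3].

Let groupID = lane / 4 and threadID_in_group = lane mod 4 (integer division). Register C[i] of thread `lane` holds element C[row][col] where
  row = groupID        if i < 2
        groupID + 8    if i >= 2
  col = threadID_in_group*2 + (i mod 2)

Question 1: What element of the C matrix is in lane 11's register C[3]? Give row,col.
10,7

lane 11: gr=2 (11/4), th=3 (11%4)
i=3: r=2+8=10, c=3*2+1=7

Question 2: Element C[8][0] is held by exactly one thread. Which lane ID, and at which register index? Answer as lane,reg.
r: 8->gid=0,r8=1  c: 0->tid=0,i&1=0
L=0*4+0=0  i=1*2+0=2

0,2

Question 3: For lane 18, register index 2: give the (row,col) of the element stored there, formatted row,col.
12,4

18: gid=4,tid=2
[2] (4+8,2*2+0) = (12,4)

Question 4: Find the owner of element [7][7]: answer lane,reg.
r=7⇒gr=7,Rb=0  c=7⇒th=3,odd=1
L=7*4+3=31  i=0*2+1=1

31,1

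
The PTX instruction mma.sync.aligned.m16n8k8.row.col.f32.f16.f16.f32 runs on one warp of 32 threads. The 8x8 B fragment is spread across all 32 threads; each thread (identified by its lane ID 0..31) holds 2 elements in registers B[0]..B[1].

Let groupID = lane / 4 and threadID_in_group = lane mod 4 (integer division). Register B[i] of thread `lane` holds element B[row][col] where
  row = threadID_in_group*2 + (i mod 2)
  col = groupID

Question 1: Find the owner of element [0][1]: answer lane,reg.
4,0

c=1->g=1  r=0->t=0,b0=0
L=1*4+0=4  i=0=0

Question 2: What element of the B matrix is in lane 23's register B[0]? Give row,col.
6,5

lane 23: grp=5 (23/4), tig=3 (23%4)
i=0: r=3*2+0=6, c=grp=5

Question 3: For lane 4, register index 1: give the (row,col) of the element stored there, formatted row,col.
1,1

L=4=>grp=4>>2=1, tig=4&3=0
[1]=>row 0·2+1=1  col grp=1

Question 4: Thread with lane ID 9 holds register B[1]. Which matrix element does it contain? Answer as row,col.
lane 9->9/4=2, 9 mod 4=1
i=1  r:2·1+1->3  c:2

3,2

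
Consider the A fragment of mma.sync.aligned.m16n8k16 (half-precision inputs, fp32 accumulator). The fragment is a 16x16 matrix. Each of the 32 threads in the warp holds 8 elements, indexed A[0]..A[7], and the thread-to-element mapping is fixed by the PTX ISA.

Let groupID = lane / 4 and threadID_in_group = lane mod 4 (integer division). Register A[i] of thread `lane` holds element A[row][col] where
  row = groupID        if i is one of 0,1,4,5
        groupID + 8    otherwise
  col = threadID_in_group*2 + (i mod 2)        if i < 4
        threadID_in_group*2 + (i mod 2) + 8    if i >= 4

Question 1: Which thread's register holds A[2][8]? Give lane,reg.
r=2⇒gr=2,Rb=0  c=8⇒Cb=1,th=0,odd=0
L=2*4+0=8  i=1*4+0*2+0=4

8,4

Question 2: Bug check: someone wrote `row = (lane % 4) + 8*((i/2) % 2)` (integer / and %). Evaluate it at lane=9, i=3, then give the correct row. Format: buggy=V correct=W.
buggy=9 correct=10

`(lane % 4) + 8*((i/2) % 2)`[9,3]⇒9
lane 9: gr=2 (9/4), th=1 (9%4)
i=3: r=2+8=10, c=1*2+1+0=3
row: 9 vs 10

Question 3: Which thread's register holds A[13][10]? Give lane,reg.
21,6

r=13->g=5,rb=1  c=10->cb=1,t=1,b0=0
L=5*4+1=21  i=1*4+1*2+0=6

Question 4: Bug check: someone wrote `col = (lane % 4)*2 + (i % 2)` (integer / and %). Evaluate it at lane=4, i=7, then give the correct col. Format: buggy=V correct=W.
`(lane % 4)*2 + (i % 2)`[4,7]→1
lane 4: G=1 (4/4), T=0 (4%4)
i=7: r=1+8=9, c=0*2+1+8=9
col: 1 vs 9

buggy=1 correct=9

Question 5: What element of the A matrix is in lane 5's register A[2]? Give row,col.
L=5->g=5>>2=1, t=5&3=1
[2]->row 1+8=9  col 1·2+0+0=2

9,2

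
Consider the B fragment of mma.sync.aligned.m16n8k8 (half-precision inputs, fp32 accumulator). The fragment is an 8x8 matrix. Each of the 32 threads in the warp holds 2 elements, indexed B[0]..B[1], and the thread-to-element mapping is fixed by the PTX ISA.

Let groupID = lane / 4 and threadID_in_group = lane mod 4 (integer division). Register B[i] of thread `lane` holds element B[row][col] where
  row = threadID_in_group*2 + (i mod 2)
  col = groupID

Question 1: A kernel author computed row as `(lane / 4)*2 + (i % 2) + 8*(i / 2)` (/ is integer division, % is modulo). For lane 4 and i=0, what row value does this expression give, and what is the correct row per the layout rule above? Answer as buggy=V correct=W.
buggy=2 correct=0

`(lane / 4)*2 + (i % 2) + 8*(i / 2)`[4,0]->2
4: gid=1,tid=0
[0] (0*2+0,1) = (0,1)
row: 2 vs 0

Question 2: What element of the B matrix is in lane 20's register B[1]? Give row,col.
1,5

L=20->gid=20>>2=5, tid=20&3=0
[1]->row 0·2+1=1  col gid=5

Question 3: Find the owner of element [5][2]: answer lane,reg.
c=2->g=2  r=5->t=2,b0=1
L=2*4+2=10  i=1=1

10,1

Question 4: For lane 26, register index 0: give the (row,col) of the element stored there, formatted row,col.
lane 26->26/4=6, 26 mod 4=2
i=0  r:2·2+0->4  c:6

4,6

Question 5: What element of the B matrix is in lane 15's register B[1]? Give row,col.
7,3

lane 15→15/4=3, 15 mod 4=3
i=1  r:2·3+1→7  c:3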